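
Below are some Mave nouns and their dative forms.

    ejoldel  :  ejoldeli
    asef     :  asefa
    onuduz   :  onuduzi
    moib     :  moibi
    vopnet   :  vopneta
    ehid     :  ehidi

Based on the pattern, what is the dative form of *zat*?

Looking at the final consonant of each stem: -a when the stem ends in a voiceless consonant (*asef*, *vopnet*); -i when the stem ends in a voiced consonant (*ejoldel*, *onuduz*, *moib*, *ehid*).
*zat* — final consonant /t/ (voiceless) → -a → *zata*.

zata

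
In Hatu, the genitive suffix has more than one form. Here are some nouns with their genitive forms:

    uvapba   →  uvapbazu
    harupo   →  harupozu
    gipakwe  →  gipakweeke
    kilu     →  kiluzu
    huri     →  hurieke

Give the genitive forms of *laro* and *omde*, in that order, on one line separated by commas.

larozu, omdeeke

The suffix is conditioned by the last vowel: -eke when the last vowel of the stem is a front vowel (*gipakwe*, *huri*); -zu when the last vowel of the stem is a back vowel (*uvapba*, *harupo*, *kilu*).
*laro*: last vowel = /o/, a back vowel → -zu → *larozu*.
The last vowel of *omde* is /e/, which is a front vowel, so the suffix is -eke, giving *omdeeke*.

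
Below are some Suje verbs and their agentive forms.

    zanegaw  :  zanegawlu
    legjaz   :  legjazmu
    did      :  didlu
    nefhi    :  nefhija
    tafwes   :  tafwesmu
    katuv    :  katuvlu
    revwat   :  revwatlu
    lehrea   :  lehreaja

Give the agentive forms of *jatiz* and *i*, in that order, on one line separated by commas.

The pattern is sibilance of the final sound: -mu when the stem ends in a sibilant (*legjaz*, *tafwes*); -lu when the stem ends in a non-sibilant consonant (*zanegaw*, *did*, *katuv*, *revwat*); -ja when the stem ends in a vowel (*nefhi*, *lehrea*).
Since the final sound of *jatiz* is /z/ (a sibilant), it takes -mu, giving *jatizmu*.
*i* — final sound /i/ (a vowel) → -ja → *ija*.

jatizmu, ija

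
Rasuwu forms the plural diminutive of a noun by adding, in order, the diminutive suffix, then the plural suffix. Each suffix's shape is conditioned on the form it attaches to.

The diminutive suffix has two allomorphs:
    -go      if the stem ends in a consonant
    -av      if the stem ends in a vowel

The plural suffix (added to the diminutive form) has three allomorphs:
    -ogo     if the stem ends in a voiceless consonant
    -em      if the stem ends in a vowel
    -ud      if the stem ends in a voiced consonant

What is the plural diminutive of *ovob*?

Since the final sound of *ovob* is /b/ (a consonant), it takes -go, giving *ovobgo*.
Since the final sound of the diminutive form *ovobgo* is /o/ (a vowel), it takes -em, giving *ovobgoem*.

ovobgoem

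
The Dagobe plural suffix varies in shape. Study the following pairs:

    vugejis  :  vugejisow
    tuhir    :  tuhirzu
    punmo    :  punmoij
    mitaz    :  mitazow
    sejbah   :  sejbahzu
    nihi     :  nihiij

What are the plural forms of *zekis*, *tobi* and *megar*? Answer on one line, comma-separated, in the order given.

The alternation tracks the final sound of the stem — -ow when the stem ends in a sibilant (*vugejis*, *mitaz*); -zu when the stem ends in a non-sibilant consonant (*tuhir*, *sejbah*); -ij when the stem ends in a vowel (*punmo*, *nihi*).
Since the final sound of *zekis* is /s/ (a sibilant), it takes -ow, giving *zekisow*.
*tobi*: final sound = /i/, a vowel → -ij → *tobiij*.
*megar* — final sound /r/ (a non-sibilant consonant) → -zu → *megarzu*.

zekisow, tobiij, megarzu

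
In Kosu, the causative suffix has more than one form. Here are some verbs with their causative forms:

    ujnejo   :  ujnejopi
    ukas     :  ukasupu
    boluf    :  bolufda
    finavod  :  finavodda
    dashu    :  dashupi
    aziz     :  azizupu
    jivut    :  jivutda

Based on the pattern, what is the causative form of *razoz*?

razozupu

Looking at the final sound of each stem: -upu when the stem ends in a sibilant (*ukas*, *aziz*); -da when the stem ends in a non-sibilant consonant (*boluf*, *finavod*, *jivut*); -pi when the stem ends in a vowel (*ujnejo*, *dashu*).
Since the final sound of *razoz* is /z/ (a sibilant), it takes -upu, giving *razozupu*.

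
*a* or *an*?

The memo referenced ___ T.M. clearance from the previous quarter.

a

The indefinite article is chosen by the initial *sound* of the following word, not its spelling.
The initialism *T.M.* is read letter by letter; the first letter, T, is pronounced /tiː/, which begins with a consonant sound.
So the article is *a*: The memo referenced a T.M. clearance from the previous quarter.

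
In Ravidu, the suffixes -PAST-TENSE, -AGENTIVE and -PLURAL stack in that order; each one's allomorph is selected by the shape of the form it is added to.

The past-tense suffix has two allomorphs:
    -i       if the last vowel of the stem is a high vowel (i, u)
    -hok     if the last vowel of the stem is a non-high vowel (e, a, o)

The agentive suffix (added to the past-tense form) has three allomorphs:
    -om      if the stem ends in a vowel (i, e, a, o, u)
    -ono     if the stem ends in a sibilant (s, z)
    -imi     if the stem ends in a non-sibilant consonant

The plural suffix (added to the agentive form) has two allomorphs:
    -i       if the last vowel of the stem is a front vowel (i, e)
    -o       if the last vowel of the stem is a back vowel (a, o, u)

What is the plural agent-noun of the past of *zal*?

Since the last vowel of *zal* is /a/ (a non-high vowel), it takes -hok, giving *zalhok*.
The past-tense form *zalhok* — final sound /k/ (a non-sibilant consonant) → -imi → *zalhokimi*.
The agentive form *zalhokimi* — last vowel /i/ (a front vowel) → -i → *zalhokimii*.

zalhokimii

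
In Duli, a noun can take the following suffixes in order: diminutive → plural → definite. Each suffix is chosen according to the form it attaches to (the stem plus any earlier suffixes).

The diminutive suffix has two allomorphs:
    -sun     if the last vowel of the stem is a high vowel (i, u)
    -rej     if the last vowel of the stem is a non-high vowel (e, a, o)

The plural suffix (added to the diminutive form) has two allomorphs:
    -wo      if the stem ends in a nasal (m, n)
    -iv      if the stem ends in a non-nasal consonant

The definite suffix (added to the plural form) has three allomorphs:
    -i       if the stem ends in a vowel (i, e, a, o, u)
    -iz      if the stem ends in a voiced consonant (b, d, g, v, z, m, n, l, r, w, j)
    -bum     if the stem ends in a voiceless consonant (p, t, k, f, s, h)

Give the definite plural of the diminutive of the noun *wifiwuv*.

wifiwuvsunwoi

*wifiwuv*: last vowel = /u/, a high vowel → -sun → *wifiwuvsun*.
The final consonant of the diminutive form *wifiwuvsun* is /n/, which is a nasal, so the plural suffix is -wo, giving *wifiwuvsunwo*.
Since the final sound of the plural form *wifiwuvsunwo* is /o/ (a vowel), it takes -i, giving *wifiwuvsunwoi*.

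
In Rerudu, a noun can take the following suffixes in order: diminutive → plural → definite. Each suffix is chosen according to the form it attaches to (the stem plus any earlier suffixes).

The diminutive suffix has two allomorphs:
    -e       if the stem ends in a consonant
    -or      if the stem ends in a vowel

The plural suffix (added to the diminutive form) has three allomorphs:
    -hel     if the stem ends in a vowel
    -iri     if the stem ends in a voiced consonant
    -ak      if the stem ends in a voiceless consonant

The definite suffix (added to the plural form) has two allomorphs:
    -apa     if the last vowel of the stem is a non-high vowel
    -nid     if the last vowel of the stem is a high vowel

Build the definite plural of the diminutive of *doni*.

donioririnid

*doni* — final sound /i/ (a vowel) → -or → *donior*.
The diminutive form *donior* — final sound /r/ (a voiced consonant) → -iri → *donioriri*.
The last vowel of the plural form *donioriri* is /i/, which is a high vowel, so the definite suffix is -nid, giving *donioririnid*.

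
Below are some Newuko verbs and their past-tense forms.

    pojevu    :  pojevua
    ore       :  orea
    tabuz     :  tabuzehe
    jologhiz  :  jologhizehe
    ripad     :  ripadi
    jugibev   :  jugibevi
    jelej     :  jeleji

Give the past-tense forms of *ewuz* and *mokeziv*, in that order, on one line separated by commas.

ewuzehe, mokezivi

Looking at the final sound of each stem: -ehe when the stem ends in a sibilant (*tabuz*, *jologhiz*); -i when the stem ends in a non-sibilant consonant (*ripad*, *jugibev*, *jelej*); -a when the stem ends in a vowel (*pojevu*, *ore*).
Since the final sound of *ewuz* is /z/ (a sibilant), it takes -ehe, giving *ewuzehe*.
*mokeziv* — final sound /v/ (a non-sibilant consonant) → -i → *mokezivi*.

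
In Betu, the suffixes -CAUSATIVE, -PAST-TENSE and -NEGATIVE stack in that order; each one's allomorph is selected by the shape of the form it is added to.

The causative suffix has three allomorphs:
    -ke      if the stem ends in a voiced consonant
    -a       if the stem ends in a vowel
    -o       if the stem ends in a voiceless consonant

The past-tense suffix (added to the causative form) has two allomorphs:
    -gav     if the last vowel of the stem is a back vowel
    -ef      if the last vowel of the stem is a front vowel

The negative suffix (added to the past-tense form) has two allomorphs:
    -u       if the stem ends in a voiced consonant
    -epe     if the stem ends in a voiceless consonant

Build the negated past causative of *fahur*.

fahurkeefepe

Since the final sound of *fahur* is /r/ (a voiced consonant), it takes -ke, giving *fahurke*.
The last vowel of the causative form *fahurke* is /e/, which is a front vowel, so the past-tense suffix is -ef, giving *fahurkeef*.
Since the final consonant of the past-tense form *fahurkeef* is /f/ (voiceless), it takes -epe, giving *fahurkeefepe*.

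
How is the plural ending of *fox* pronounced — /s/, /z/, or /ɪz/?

/ɪz/

The stem *fox* ends in a sibilant (/s, z, ʃ, ʒ, tʃ, dʒ/).
The plural suffix surfaces as /ɪz/ after sibilants, /s/ after other voiceless consonants, and /z/ after other voiced sounds.
So the plural -s on *fox* is pronounced /ɪz/.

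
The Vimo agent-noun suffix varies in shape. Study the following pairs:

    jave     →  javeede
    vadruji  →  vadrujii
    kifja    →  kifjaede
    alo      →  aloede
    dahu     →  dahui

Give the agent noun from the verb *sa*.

The suffix is conditioned by the last vowel: -i when the last vowel of the stem is a high vowel (*vadruji*, *dahu*); -ede when the last vowel of the stem is a non-high vowel (*jave*, *kifja*, *alo*).
*sa*: last vowel = /a/, a non-high vowel → -ede → *saede*.

saede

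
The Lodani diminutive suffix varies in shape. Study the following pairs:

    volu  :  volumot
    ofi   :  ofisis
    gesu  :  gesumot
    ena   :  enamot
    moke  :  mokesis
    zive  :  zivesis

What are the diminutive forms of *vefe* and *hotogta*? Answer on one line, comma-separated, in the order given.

The suffix is conditioned by the last vowel: -sis when the last vowel of the stem is a front vowel (*ofi*, *moke*, *zive*); -mot when the last vowel of the stem is a back vowel (*volu*, *gesu*, *ena*).
Since the last vowel of *vefe* is /e/ (a front vowel), it takes -sis, giving *vefesis*.
*hotogta* — last vowel /a/ (a back vowel) → -mot → *hotogtamot*.

vefesis, hotogtamot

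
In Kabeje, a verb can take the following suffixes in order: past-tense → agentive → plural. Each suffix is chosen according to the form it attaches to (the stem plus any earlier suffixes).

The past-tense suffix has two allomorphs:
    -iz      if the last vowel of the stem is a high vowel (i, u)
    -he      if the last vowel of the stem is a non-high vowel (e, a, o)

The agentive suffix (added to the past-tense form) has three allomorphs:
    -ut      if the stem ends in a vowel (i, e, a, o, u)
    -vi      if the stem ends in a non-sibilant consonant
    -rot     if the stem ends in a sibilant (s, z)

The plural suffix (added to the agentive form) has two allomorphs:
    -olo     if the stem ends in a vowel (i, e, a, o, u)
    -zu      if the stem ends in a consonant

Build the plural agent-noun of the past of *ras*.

*ras* — last vowel /a/ (a non-high vowel) → -he → *rashe*.
The final sound of the past-tense form *rashe* is /e/, which is a vowel, so the agentive suffix is -ut, giving *rasheut*.
The agentive form *rasheut* — final sound /t/ (a consonant) → -zu → *rasheutzu*.

rasheutzu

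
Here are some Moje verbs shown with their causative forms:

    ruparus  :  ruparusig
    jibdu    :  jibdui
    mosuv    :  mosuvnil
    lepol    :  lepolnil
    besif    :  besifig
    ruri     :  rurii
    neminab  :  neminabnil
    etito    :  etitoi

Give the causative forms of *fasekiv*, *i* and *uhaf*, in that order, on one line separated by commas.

fasekivnil, ii, uhafig

The alternation tracks the final sound of the stem — -ig when the stem ends in a voiceless consonant (*ruparus*, *besif*); -nil when the stem ends in a voiced consonant (*mosuv*, *lepol*, *neminab*); -i when the stem ends in a vowel (*jibdu*, *ruri*, *etito*).
*fasekiv*: final sound = /v/, a voiced consonant → -nil → *fasekivnil*.
*i* — final sound /i/ (a vowel) → -i → *ii*.
*uhaf* — final sound /f/ (a voiceless consonant) → -ig → *uhafig*.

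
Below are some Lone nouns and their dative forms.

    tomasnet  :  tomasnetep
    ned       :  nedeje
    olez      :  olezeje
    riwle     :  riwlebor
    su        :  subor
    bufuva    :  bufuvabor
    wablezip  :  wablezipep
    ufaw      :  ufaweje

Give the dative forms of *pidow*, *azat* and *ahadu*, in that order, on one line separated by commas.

pidoweje, azatep, ahadubor

The suffix is conditioned by the final sound: -ep when the stem ends in a voiceless consonant (*tomasnet*, *wablezip*); -eje when the stem ends in a voiced consonant (*ned*, *olez*, *ufaw*); -bor when the stem ends in a vowel (*riwle*, *su*, *bufuva*).
*pidow*: final sound = /w/, a voiced consonant → -eje → *pidoweje*.
The final sound of *azat* is /t/, which is a voiceless consonant, so the suffix is -ep, giving *azatep*.
Since the final sound of *ahadu* is /u/ (a vowel), it takes -bor, giving *ahadubor*.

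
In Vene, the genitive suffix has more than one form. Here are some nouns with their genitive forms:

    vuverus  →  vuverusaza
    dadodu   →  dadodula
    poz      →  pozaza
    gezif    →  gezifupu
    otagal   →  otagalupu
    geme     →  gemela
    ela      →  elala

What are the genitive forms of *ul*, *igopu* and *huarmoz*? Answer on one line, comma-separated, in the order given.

The pattern is sibilance of the final sound: -aza when the stem ends in a sibilant (*vuverus*, *poz*); -upu when the stem ends in a non-sibilant consonant (*gezif*, *otagal*); -la when the stem ends in a vowel (*dadodu*, *geme*, *ela*).
The final sound of *ul* is /l/, which is a non-sibilant consonant, so the suffix is -upu, giving *ulupu*.
*igopu*: final sound = /u/, a vowel → -la → *igopula*.
The final sound of *huarmoz* is /z/, which is a sibilant, so the suffix is -aza, giving *huarmozaza*.

ulupu, igopula, huarmozaza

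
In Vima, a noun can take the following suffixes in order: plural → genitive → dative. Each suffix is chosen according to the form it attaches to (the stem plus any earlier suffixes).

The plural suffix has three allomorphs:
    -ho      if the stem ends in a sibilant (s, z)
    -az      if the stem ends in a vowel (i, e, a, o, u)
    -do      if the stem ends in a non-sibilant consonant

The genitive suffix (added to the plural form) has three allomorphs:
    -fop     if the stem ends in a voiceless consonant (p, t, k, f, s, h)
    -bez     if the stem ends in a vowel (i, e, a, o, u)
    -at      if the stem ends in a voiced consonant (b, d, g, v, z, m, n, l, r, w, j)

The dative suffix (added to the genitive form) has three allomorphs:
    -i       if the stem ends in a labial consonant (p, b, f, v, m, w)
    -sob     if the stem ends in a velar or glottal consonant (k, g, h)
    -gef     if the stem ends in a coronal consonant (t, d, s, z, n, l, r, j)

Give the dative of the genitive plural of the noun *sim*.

*sim*: final sound = /m/, a non-sibilant consonant → -do → *simdo*.
The plural form *simdo* — final sound /o/ (a vowel) → -bez → *simdobez*.
Since the final consonant of the genitive form *simdobez* is /z/ (coronal), it takes -gef, giving *simdobezgef*.

simdobezgef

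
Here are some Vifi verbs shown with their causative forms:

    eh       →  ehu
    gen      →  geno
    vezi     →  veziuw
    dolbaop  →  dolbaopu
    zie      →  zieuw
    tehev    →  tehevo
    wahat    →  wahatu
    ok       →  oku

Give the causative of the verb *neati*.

neatiuw

The suffix is conditioned by the final sound: -u when the stem ends in a voiceless consonant (*eh*, *dolbaop*, *wahat*, *ok*); -o when the stem ends in a voiced consonant (*gen*, *tehev*); -uw when the stem ends in a vowel (*vezi*, *zie*).
*neati* — final sound /i/ (a vowel) → -uw → *neatiuw*.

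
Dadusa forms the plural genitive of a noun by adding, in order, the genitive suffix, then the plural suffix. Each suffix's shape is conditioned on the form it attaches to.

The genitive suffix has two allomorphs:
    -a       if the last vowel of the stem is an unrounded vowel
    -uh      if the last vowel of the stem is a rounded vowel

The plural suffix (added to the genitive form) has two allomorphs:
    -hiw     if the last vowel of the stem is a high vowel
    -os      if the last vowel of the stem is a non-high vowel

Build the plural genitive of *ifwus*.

The last vowel of *ifwus* is /u/, which is a rounded vowel, so the genitive suffix is -uh, giving *ifwusuh*.
The genitive form *ifwusuh*: last vowel = /u/, a high vowel → -hiw → *ifwusuhhiw*.

ifwusuhhiw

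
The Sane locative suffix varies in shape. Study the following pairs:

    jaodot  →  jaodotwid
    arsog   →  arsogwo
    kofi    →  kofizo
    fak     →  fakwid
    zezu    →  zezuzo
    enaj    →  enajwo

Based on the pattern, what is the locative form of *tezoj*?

Looking at the final sound of each stem: -wid when the stem ends in a voiceless consonant (*jaodot*, *fak*); -wo when the stem ends in a voiced consonant (*arsog*, *enaj*); -zo when the stem ends in a vowel (*kofi*, *zezu*).
*tezoj* — final sound /j/ (a voiced consonant) → -wo → *tezojwo*.

tezojwo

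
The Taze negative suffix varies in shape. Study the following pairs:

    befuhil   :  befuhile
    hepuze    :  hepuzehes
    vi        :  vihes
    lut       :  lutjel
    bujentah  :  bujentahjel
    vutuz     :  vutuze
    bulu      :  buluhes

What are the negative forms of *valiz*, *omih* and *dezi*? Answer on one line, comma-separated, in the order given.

valize, omihjel, dezihes

Looking at the final sound of each stem: -jel when the stem ends in a voiceless consonant (*lut*, *bujentah*); -e when the stem ends in a voiced consonant (*befuhil*, *vutuz*); -hes when the stem ends in a vowel (*hepuze*, *vi*, *bulu*).
Since the final sound of *valiz* is /z/ (a voiced consonant), it takes -e, giving *valize*.
*omih*: final sound = /h/, a voiceless consonant → -jel → *omihjel*.
Since the final sound of *dezi* is /i/ (a vowel), it takes -hes, giving *dezihes*.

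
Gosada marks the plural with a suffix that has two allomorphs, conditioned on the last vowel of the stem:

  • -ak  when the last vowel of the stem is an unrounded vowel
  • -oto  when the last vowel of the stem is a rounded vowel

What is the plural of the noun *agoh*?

agohoto

*agoh*: last vowel = /o/, a rounded vowel → -oto → *agohoto*.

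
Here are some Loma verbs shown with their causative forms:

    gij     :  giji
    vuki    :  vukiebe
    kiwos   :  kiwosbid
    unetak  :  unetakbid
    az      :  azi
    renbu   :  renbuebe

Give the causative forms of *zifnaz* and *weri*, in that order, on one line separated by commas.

zifnazi, weriebe

The alternation tracks the final sound of the stem — -bid when the stem ends in a voiceless consonant (*kiwos*, *unetak*); -i when the stem ends in a voiced consonant (*gij*, *az*); -ebe when the stem ends in a vowel (*vuki*, *renbu*).
Since the final sound of *zifnaz* is /z/ (a voiced consonant), it takes -i, giving *zifnazi*.
The final sound of *weri* is /i/, which is a vowel, so the suffix is -ebe, giving *weriebe*.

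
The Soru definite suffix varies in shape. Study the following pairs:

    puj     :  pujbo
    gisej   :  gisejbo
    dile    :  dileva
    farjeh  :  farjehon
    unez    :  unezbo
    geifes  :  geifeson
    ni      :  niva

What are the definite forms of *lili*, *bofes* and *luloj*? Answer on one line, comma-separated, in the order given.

The suffix is conditioned by the final sound: -on when the stem ends in a voiceless consonant (*farjeh*, *geifes*); -bo when the stem ends in a voiced consonant (*puj*, *gisej*, *unez*); -va when the stem ends in a vowel (*dile*, *ni*).
Since the final sound of *lili* is /i/ (a vowel), it takes -va, giving *liliva*.
Since the final sound of *bofes* is /s/ (a voiceless consonant), it takes -on, giving *bofeson*.
*luloj* — final sound /j/ (a voiced consonant) → -bo → *lulojbo*.

liliva, bofeson, lulojbo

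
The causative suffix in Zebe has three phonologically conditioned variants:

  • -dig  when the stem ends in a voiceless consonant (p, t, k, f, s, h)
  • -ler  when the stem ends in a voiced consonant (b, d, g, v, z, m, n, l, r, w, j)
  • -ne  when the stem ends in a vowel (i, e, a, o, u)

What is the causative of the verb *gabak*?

gabakdig

*gabak*: final sound = /k/, a voiceless consonant → -dig → *gabakdig*.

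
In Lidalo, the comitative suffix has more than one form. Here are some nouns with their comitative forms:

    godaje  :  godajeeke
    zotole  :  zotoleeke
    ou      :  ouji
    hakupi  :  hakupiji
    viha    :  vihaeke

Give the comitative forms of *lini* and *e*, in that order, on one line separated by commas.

The pattern is height harmony: -ji when the last vowel of the stem is a high vowel (*ou*, *hakupi*); -eke when the last vowel of the stem is a non-high vowel (*godaje*, *zotole*, *viha*).
*lini*: last vowel = /i/, a high vowel → -ji → *liniji*.
*e* — last vowel /e/ (a non-high vowel) → -eke → *eeke*.

liniji, eeke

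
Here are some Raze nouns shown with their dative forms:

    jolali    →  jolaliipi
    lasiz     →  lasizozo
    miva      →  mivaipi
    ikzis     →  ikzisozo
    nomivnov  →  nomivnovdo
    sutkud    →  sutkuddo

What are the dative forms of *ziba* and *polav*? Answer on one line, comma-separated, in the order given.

The pattern is sibilance of the final sound: -ozo when the stem ends in a sibilant (*lasiz*, *ikzis*); -do when the stem ends in a non-sibilant consonant (*nomivnov*, *sutkud*); -ipi when the stem ends in a vowel (*jolali*, *miva*).
*ziba* — final sound /a/ (a vowel) → -ipi → *zibaipi*.
*polav* — final sound /v/ (a non-sibilant consonant) → -do → *polavdo*.

zibaipi, polavdo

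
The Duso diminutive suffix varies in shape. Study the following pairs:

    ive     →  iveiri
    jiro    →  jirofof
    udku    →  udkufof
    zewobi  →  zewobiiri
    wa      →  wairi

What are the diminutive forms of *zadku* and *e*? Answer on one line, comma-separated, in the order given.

The alternation tracks the last vowel of the stem — -fof when the last vowel of the stem is a rounded vowel (*jiro*, *udku*); -iri when the last vowel of the stem is an unrounded vowel (*ive*, *zewobi*, *wa*).
Since the last vowel of *zadku* is /u/ (a rounded vowel), it takes -fof, giving *zadkufof*.
The last vowel of *e* is /e/, which is an unrounded vowel, so the suffix is -iri, giving *eiri*.

zadkufof, eiri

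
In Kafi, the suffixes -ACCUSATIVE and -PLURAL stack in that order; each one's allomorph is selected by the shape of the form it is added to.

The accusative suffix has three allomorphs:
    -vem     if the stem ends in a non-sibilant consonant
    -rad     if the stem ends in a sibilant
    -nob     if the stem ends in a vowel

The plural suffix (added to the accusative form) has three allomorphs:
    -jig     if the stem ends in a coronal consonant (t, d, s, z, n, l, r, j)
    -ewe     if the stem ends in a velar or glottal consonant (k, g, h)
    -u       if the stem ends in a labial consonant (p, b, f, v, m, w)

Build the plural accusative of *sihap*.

*sihap*: final sound = /p/, a non-sibilant consonant → -vem → *sihapvem*.
The accusative form *sihapvem*: final consonant = /m/, labial → -u → *sihapvemu*.

sihapvemu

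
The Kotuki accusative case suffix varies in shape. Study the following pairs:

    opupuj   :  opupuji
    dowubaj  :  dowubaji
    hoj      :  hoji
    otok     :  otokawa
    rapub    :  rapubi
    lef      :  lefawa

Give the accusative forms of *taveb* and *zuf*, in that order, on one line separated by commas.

Looking at the final consonant of each stem: -awa when the stem ends in a voiceless consonant (*otok*, *lef*); -i when the stem ends in a voiced consonant (*opupuj*, *dowubaj*, *hoj*, *rapub*).
*taveb* — final consonant /b/ (voiced) → -i → *tavebi*.
Since the final consonant of *zuf* is /f/ (voiceless), it takes -awa, giving *zufawa*.

tavebi, zufawa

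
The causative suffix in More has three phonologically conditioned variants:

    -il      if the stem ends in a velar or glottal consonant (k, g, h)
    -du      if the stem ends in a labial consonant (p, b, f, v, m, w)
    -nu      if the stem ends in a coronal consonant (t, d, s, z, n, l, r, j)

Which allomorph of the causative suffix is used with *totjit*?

*totjit*: final consonant = /t/, coronal → -nu.

-nu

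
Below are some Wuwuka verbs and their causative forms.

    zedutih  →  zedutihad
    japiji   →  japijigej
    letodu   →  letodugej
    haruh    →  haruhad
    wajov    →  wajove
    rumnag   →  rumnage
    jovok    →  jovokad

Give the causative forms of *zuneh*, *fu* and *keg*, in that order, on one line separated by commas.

zunehad, fugej, kege

The pattern is voicing of the final sound: -ad when the stem ends in a voiceless consonant (*zedutih*, *haruh*, *jovok*); -e when the stem ends in a voiced consonant (*wajov*, *rumnag*); -gej when the stem ends in a vowel (*japiji*, *letodu*).
*zuneh* — final sound /h/ (a voiceless consonant) → -ad → *zunehad*.
*fu*: final sound = /u/, a vowel → -gej → *fugej*.
*keg*: final sound = /g/, a voiced consonant → -e → *kege*.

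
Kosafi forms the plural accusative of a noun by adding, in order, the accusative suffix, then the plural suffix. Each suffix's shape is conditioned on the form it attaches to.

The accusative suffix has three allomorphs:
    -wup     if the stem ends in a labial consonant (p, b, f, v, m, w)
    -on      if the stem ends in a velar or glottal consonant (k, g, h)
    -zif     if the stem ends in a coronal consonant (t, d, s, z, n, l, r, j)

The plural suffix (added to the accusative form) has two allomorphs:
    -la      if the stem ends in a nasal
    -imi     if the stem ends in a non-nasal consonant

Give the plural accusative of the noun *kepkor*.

kepkorzifimi

Since the final consonant of *kepkor* is /r/ (coronal), it takes -zif, giving *kepkorzif*.
The accusative form *kepkorzif*: final consonant = /f/, non-nasal → -imi → *kepkorzifimi*.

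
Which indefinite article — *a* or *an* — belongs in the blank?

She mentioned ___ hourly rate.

The indefinite article is chosen by the initial *sound* of the following word, not its spelling.
*hourly* begins with the sound /aʊ/ (silent h) — a vowel sound.
So the article is *an*: She mentioned an hourly rate.

an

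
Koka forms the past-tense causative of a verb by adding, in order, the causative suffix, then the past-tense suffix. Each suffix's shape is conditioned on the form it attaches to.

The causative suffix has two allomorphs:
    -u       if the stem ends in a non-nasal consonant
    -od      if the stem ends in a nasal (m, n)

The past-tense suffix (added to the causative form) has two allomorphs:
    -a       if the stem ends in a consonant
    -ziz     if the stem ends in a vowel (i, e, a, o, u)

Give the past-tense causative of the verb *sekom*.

sekomoda

*sekom*: final consonant = /m/, a nasal → -od → *sekomod*.
The final sound of the causative form *sekomod* is /d/, which is a consonant, so the past-tense suffix is -a, giving *sekomoda*.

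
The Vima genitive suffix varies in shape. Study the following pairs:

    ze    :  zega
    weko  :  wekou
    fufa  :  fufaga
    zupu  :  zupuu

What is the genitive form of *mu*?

muu

The suffix is conditioned by the last vowel: -u when the last vowel of the stem is a rounded vowel (*weko*, *zupu*); -ga when the last vowel of the stem is an unrounded vowel (*ze*, *fufa*).
The last vowel of *mu* is /u/, which is a rounded vowel, so the suffix is -u, giving *muu*.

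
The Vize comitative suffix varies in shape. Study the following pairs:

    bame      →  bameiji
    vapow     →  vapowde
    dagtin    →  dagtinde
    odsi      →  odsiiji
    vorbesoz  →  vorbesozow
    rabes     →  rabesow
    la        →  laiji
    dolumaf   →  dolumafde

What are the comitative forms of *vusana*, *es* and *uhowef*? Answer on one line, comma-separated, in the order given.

vusanaiji, esow, uhowefde

The alternation tracks the final sound of the stem — -ow when the stem ends in a sibilant (*vorbesoz*, *rabes*); -de when the stem ends in a non-sibilant consonant (*vapow*, *dagtin*, *dolumaf*); -iji when the stem ends in a vowel (*bame*, *odsi*, *la*).
*vusana*: final sound = /a/, a vowel → -iji → *vusanaiji*.
*es* — final sound /s/ (a sibilant) → -ow → *esow*.
*uhowef*: final sound = /f/, a non-sibilant consonant → -de → *uhowefde*.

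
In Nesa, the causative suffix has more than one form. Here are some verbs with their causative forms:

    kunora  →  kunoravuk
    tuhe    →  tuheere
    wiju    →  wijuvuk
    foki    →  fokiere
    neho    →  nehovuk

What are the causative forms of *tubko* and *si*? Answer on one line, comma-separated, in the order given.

tubkovuk, siere

The suffix is conditioned by the last vowel: -ere when the last vowel of the stem is a front vowel (*tuhe*, *foki*); -vuk when the last vowel of the stem is a back vowel (*kunora*, *wiju*, *neho*).
The last vowel of *tubko* is /o/, which is a back vowel, so the suffix is -vuk, giving *tubkovuk*.
*si* — last vowel /i/ (a front vowel) → -ere → *siere*.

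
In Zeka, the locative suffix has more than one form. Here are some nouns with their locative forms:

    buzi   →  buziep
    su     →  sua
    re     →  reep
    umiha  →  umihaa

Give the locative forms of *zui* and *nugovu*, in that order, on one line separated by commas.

zuiep, nugovua

Looking at the last vowel of each stem: -ep when the last vowel of the stem is a front vowel (*buzi*, *re*); -a when the last vowel of the stem is a back vowel (*su*, *umiha*).
*zui* — last vowel /i/ (a front vowel) → -ep → *zuiep*.
The last vowel of *nugovu* is /u/, which is a back vowel, so the suffix is -a, giving *nugovua*.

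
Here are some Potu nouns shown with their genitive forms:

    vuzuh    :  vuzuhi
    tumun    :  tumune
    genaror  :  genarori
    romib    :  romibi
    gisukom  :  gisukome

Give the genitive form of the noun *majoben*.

Looking at the final consonant of each stem: -e when the stem ends in a nasal (*tumun*, *gisukom*); -i when the stem ends in a non-nasal consonant (*vuzuh*, *genaror*, *romib*).
*majoben* — final consonant /n/ (a nasal) → -e → *majobene*.

majobene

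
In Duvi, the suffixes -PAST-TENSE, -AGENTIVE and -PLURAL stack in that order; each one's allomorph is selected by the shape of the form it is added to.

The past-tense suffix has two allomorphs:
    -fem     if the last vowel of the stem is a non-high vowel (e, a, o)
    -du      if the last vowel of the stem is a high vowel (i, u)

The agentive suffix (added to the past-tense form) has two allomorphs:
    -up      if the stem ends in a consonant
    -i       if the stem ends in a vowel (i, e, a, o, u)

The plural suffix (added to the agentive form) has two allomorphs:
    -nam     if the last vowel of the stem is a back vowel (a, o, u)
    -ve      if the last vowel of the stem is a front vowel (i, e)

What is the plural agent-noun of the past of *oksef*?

*oksef*: last vowel = /e/, a non-high vowel → -fem → *okseffem*.
The final sound of the past-tense form *okseffem* is /m/, which is a consonant, so the agentive suffix is -up, giving *okseffemup*.
The agentive form *okseffemup*: last vowel = /u/, a back vowel → -nam → *okseffemupnam*.

okseffemupnam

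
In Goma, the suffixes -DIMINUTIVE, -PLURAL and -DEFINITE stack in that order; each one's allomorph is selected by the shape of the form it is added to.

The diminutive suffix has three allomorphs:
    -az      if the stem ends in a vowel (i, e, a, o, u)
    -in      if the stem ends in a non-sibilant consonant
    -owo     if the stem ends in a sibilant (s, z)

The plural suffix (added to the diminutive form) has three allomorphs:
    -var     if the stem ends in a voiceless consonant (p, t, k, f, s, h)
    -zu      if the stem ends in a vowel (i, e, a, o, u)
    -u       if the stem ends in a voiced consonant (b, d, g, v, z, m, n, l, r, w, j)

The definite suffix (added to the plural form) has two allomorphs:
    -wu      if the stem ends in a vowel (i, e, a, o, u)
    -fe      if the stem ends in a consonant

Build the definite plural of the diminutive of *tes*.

Since the final sound of *tes* is /s/ (a sibilant), it takes -owo, giving *tesowo*.
The final sound of the diminutive form *tesowo* is /o/, which is a vowel, so the plural suffix is -zu, giving *tesowozu*.
Since the final sound of the plural form *tesowozu* is /u/ (a vowel), it takes -wu, giving *tesowozuwu*.

tesowozuwu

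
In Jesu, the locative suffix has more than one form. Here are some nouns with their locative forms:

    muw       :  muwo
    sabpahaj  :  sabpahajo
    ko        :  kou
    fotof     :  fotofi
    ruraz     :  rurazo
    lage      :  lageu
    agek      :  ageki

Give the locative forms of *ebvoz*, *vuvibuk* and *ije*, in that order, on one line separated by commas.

The pattern is voicing of the final sound: -i when the stem ends in a voiceless consonant (*fotof*, *agek*); -o when the stem ends in a voiced consonant (*muw*, *sabpahaj*, *ruraz*); -u when the stem ends in a vowel (*ko*, *lage*).
The final sound of *ebvoz* is /z/, which is a voiced consonant, so the suffix is -o, giving *ebvozo*.
Since the final sound of *vuvibuk* is /k/ (a voiceless consonant), it takes -i, giving *vuvibuki*.
*ije* — final sound /e/ (a vowel) → -u → *ijeu*.

ebvozo, vuvibuki, ijeu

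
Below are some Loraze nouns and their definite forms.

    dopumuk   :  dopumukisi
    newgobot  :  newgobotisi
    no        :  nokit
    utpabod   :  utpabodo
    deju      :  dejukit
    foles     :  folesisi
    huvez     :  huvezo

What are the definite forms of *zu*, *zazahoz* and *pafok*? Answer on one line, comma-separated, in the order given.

Looking at the final sound of each stem: -isi when the stem ends in a voiceless consonant (*dopumuk*, *newgobot*, *foles*); -o when the stem ends in a voiced consonant (*utpabod*, *huvez*); -kit when the stem ends in a vowel (*no*, *deju*).
Since the final sound of *zu* is /u/ (a vowel), it takes -kit, giving *zukit*.
*zazahoz* — final sound /z/ (a voiced consonant) → -o → *zazahozo*.
Since the final sound of *pafok* is /k/ (a voiceless consonant), it takes -isi, giving *pafokisi*.

zukit, zazahozo, pafokisi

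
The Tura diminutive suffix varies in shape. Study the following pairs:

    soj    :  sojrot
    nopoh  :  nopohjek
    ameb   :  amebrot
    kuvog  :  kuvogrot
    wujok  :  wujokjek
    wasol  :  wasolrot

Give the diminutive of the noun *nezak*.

The alternation tracks the final consonant of the stem — -jek when the stem ends in a voiceless consonant (*nopoh*, *wujok*); -rot when the stem ends in a voiced consonant (*soj*, *ameb*, *kuvog*, *wasol*).
*nezak* — final consonant /k/ (voiceless) → -jek → *nezakjek*.

nezakjek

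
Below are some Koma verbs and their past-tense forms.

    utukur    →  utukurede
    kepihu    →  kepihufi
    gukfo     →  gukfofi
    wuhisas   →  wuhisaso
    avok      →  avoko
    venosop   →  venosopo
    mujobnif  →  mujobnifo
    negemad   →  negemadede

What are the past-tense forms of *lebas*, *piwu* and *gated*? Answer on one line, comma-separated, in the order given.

The suffix is conditioned by the final sound: -o when the stem ends in a voiceless consonant (*wuhisas*, *avok*, *venosop*, *mujobnif*); -ede when the stem ends in a voiced consonant (*utukur*, *negemad*); -fi when the stem ends in a vowel (*kepihu*, *gukfo*).
The final sound of *lebas* is /s/, which is a voiceless consonant, so the suffix is -o, giving *lebaso*.
*piwu*: final sound = /u/, a vowel → -fi → *piwufi*.
The final sound of *gated* is /d/, which is a voiced consonant, so the suffix is -ede, giving *gatedede*.

lebaso, piwufi, gatedede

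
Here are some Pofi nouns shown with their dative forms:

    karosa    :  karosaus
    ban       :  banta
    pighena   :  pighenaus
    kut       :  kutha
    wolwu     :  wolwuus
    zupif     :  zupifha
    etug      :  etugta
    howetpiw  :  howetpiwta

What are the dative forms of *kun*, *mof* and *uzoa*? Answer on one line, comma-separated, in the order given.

kunta, mofha, uzoaus

The alternation tracks the final sound of the stem — -ha when the stem ends in a voiceless consonant (*kut*, *zupif*); -ta when the stem ends in a voiced consonant (*ban*, *etug*, *howetpiw*); -us when the stem ends in a vowel (*karosa*, *pighena*, *wolwu*).
The final sound of *kun* is /n/, which is a voiced consonant, so the suffix is -ta, giving *kunta*.
*mof*: final sound = /f/, a voiceless consonant → -ha → *mofha*.
*uzoa* — final sound /a/ (a vowel) → -us → *uzoaus*.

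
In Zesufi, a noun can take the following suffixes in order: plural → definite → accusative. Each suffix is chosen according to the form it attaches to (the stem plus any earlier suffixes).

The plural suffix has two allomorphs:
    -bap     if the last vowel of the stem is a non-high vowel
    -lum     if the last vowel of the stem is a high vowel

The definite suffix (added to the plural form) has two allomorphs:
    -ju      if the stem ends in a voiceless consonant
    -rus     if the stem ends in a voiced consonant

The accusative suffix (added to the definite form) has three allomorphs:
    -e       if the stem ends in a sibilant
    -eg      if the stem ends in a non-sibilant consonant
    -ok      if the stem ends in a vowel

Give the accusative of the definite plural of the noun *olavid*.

Since the last vowel of *olavid* is /i/ (a high vowel), it takes -lum, giving *olavidlum*.
Since the final consonant of the plural form *olavidlum* is /m/ (voiced), it takes -rus, giving *olavidlumrus*.
The definite form *olavidlumrus*: final sound = /s/, a sibilant → -e → *olavidlumruse*.

olavidlumruse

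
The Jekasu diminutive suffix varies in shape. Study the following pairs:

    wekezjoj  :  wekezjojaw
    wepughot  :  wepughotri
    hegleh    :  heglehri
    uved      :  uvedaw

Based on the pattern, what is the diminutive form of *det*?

detri

The pattern is voicing of the final consonant: -ri when the stem ends in a voiceless consonant (*wepughot*, *hegleh*); -aw when the stem ends in a voiced consonant (*wekezjoj*, *uved*).
*det*: final consonant = /t/, voiceless → -ri → *detri*.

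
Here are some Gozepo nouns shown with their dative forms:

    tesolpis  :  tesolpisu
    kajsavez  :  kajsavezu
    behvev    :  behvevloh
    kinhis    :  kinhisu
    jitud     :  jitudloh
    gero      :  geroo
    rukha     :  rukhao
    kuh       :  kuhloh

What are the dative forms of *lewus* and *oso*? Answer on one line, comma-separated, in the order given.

lewusu, osoo

The pattern is sibilance of the final sound: -u when the stem ends in a sibilant (*tesolpis*, *kajsavez*, *kinhis*); -loh when the stem ends in a non-sibilant consonant (*behvev*, *jitud*, *kuh*); -o when the stem ends in a vowel (*gero*, *rukha*).
*lewus*: final sound = /s/, a sibilant → -u → *lewusu*.
The final sound of *oso* is /o/, which is a vowel, so the suffix is -o, giving *osoo*.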